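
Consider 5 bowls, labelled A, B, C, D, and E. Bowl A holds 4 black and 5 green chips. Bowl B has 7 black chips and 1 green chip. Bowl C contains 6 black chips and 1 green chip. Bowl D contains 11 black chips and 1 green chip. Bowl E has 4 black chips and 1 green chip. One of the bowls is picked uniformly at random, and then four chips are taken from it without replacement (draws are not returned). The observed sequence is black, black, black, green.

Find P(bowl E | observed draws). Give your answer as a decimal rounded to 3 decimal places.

0.338

The likelihood of the observed sequence under each hypothesis: P(data | bowl A) = (4/9)(3/8)(2/7)(5/6) = 0.039683; P(data | bowl B) = (7/8)(6/7)(5/6)(1/5) = 0.125; P(data | bowl C) = (6/7)(5/6)(4/5)(1/4) = 0.14286; P(data | bowl D) = (11/12)(10/11)(9/10)(1/9) = 0.083333; P(data | bowl E) = (4/5)(3/4)(2/3)(1/2) = 0.2.
Multiplying each by its prior: 1/5 · 0.039683 = 0.0079365, 1/5 · 0.125 = 0.025, 1/5 · 0.14286 = 0.028571, 1/5 · 0.083333 = 0.016667, 1/5 · 0.2 = 0.04; these sum to 0.11817.
Hence P(bowl E | data) = (0.04) / (0.11817) = 0.33848.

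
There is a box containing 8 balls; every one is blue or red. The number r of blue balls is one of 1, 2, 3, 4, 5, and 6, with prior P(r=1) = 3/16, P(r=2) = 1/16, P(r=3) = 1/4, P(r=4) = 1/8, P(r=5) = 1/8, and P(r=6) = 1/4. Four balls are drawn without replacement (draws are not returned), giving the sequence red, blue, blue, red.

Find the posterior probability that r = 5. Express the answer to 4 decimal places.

0.1835

Under each hypothesis, the probability of the observed sequence is: P(data | r = 1) = (7/8)(1/7)(0/6) = 0; P(data | r = 2) = (6/8)(2/7)(1/6)(5/5) = 0.035714; P(data | r = 3) = (5/8)(3/7)(2/6)(4/5) = 0.071429; P(data | r = 4) = (4/8)(4/7)(3/6)(3/5) = 0.085714; P(data | r = 5) = (3/8)(5/7)(4/6)(2/5) = 0.071429; P(data | r = 6) = (2/8)(6/7)(5/6)(1/5) = 0.035714.
The prior-weighted likelihoods are 3/16 · 0 = 0, 1/16 · 0.035714 = 0.0022321, 1/4 · 0.071429 = 0.017857, 1/8 · 0.085714 = 0.010714, 1/8 · 0.071429 = 0.0089286, 1/4 · 0.035714 = 0.0089286; with total 0.048661.
So P(r = 5 | data) = (0.0089286) / (0.048661) = 0.18349.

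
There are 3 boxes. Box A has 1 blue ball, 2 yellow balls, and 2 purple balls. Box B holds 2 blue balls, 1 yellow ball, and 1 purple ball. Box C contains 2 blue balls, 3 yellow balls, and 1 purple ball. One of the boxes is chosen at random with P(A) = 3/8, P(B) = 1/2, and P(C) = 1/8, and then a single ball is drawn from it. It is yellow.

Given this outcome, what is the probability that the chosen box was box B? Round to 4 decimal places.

Compute the likelihood of this draw for each case: P(data | box A) = (2/5) = 2/5; P(data | box B) = (1/4) = 1/4; P(data | box C) = (3/6) = 1/2.
Multiplying each by its prior: 3/8 · 2/5 = 3/20, 1/2 · 1/4 = 1/8, 1/8 · 1/2 = 1/16; with total 27/80.
So P(box B | data) = (1/8) / (27/80) = 10/27.

0.3704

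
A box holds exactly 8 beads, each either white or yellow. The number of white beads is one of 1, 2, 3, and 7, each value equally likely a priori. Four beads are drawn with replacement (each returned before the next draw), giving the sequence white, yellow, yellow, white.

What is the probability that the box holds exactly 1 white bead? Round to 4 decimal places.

0.1049

Under each hypothesis, the probability of the observed sequence is: P(data | r = 1) = (1/8)(7/8)(7/8)(1/8) = 0.011963; P(data | r = 2) = (2/8)(6/8)(6/8)(2/8) = 0.035156; P(data | r = 3) = (3/8)(5/8)(5/8)(3/8) = 0.054932; P(data | r = 7) = (7/8)(1/8)(1/8)(7/8) = 0.011963.
Multiplying each by its prior: 1/4 · 0.011963 = 0.0029907, 1/4 · 0.035156 = 0.0087891, 1/4 · 0.054932 = 0.013733, 1/4 · 0.011963 = 0.0029907; with total 0.028503.
Hence P(r = 1 | data) = (0.0029907) / (0.028503) = 0.10493.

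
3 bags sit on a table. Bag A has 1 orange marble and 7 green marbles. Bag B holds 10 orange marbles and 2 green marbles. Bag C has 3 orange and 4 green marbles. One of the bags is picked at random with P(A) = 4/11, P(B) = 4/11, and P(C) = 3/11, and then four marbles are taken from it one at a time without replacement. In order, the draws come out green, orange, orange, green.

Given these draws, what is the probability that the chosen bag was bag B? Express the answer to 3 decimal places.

Compute the likelihood of the observed sequence for each case: P(data | bag A) = (7/8)(1/7)(0/6) = 0; P(data | bag B) = (2/12)(10/11)(9/10)(1/9) = 0.015152; P(data | bag C) = (4/7)(3/6)(2/5)(3/4) = 0.085714.
The prior-weighted likelihoods are 4/11 · 0 = 0, 4/11 · 0.015152 = 0.0055096, 3/11 · 0.085714 = 0.023377; these sum to 0.028886.
Hence P(bag B | data) = (0.0055096) / (0.028886) = 0.19074.

0.191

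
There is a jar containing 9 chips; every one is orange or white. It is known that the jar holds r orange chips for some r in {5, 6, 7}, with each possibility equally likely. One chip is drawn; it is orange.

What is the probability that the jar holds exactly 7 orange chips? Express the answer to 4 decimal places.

0.3889

Compute the likelihood of this draw for each case: P(data | r = 5) = (5/9) = 5/9; P(data | r = 6) = (6/9) = 2/3; P(data | r = 7) = (7/9) = 7/9.
The prior-weighted likelihoods are 1/3 · 5/9 = 5/27, 1/3 · 2/3 = 2/9, 1/3 · 7/9 = 7/27; these sum to 2/3.
So P(r = 7 | data) = (7/27) / (2/3) = 7/18.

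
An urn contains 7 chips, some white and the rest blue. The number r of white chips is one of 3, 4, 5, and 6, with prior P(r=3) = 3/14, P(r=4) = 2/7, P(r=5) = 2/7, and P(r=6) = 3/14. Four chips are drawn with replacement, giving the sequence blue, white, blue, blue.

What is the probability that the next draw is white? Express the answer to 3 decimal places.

0.526

Compute the likelihood of the observed sequence for each case: P(data | r = 3) = (4/7)(3/7)(4/7)(4/7) = 0.079967; P(data | r = 4) = (3/7)(4/7)(3/7)(3/7) = 0.044981; P(data | r = 5) = (2/7)(5/7)(2/7)(2/7) = 0.01666; P(data | r = 6) = (1/7)(6/7)(1/7)(1/7) = 0.002499.
Weighting by the prior gives 3/14 · 0.079967 = 0.017136, 2/7 · 0.044981 = 0.012852, 2/7 · 0.01666 = 0.0047599, 3/14 · 0.002499 = 0.00053549; summing to 0.035283.
Normalising, the posterior is P(r = 3 | data) = 0.48567, P(r = 4 | data) = 0.36425, P(r = 5 | data) = 0.13491, P(r = 6 | data) = 0.015177.
Averaging over the posterior, P(white next | data) = (3/7)(0.48567) + (4/7)(0.36425) + (5/7)(0.13491) + (6/7)(0.015177) = 0.52566.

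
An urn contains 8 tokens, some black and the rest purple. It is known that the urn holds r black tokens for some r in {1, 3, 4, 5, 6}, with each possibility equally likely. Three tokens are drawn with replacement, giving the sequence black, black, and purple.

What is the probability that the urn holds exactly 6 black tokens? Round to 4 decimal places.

The likelihood of the observed sequence under each hypothesis: P(data | r = 1) = (1/8)(1/8)(7/8) = 0.013672; P(data | r = 3) = (3/8)(3/8)(5/8) = 0.087891; P(data | r = 4) = (4/8)(4/8)(4/8) = 0.125; P(data | r = 5) = (5/8)(5/8)(3/8) = 0.14648; P(data | r = 6) = (6/8)(6/8)(2/8) = 0.14062.
The prior-weighted likelihoods are 1/5 · 0.013672 = 0.0027344, 1/5 · 0.087891 = 0.017578, 1/5 · 0.125 = 0.025, 1/5 · 0.14648 = 0.029297, 1/5 · 0.14062 = 0.028125; with total 0.10273.
Hence P(r = 6 | data) = (0.028125) / (0.10273) = 0.27376.

0.2738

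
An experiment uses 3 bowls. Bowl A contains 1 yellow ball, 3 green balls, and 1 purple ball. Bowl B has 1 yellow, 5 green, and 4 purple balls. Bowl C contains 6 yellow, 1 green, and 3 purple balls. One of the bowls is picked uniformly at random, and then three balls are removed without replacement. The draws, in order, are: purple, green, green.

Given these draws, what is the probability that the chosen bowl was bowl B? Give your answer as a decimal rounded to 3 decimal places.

Under each hypothesis, the probability of the observed sequence is: P(data | bowl A) = (1/5)(3/4)(2/3) = 1/10; P(data | bowl B) = (4/10)(5/9)(4/8) = 1/9; P(data | bowl C) = (3/10)(1/9)(0/8) = 0.
The prior-weighted likelihoods are 1/3 · 1/10 = 1/30, 1/3 · 1/9 = 1/27, 1/3 · 0 = 0; with total 19/270.
By Bayes' rule, P(bowl B | data) = (1/27) / (19/270) = 10/19.

0.526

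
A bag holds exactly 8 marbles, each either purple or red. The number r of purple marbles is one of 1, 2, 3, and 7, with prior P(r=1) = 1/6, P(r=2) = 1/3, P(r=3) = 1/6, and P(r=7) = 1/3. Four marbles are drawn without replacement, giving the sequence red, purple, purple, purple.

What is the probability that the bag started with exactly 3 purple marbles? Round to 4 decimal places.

For each hypothesis, P(data | H) works out to: P(data | r = 1) = (7/8)(1/7)(0/6) = 0; P(data | r = 2) = (6/8)(2/7)(1/6)(0/5) = 0; P(data | r = 3) = (5/8)(3/7)(2/6)(1/5) = 1/56; P(data | r = 7) = (1/8)(7/7)(6/6)(5/5) = 1/8.
The prior-weighted likelihoods are 1/6 · 0 = 0, 1/3 · 0 = 0, 1/6 · 1/56 = 1/336, 1/3 · 1/8 = 1/24; summing to 5/112.
So P(r = 3 | data) = (1/336) / (5/112) = 1/15.

0.0667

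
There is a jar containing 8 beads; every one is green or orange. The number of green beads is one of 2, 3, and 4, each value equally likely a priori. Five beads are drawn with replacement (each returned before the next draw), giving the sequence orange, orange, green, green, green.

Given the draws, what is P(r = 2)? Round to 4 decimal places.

0.1449

Under each hypothesis, the probability of the observed sequence is: P(data | r = 2) = (6/8)(6/8)(2/8)(2/8)(2/8) = 0.0087891; P(data | r = 3) = (5/8)(5/8)(3/8)(3/8)(3/8) = 0.020599; P(data | r = 4) = (4/8)(4/8)(4/8)(4/8)(4/8) = 0.03125.
Multiplying each by its prior: 1/3 · 0.0087891 = 0.0029297, 1/3 · 0.020599 = 0.0068665, 1/3 · 0.03125 = 0.010417; summing to 0.020213.
By Bayes' rule, P(r = 2 | data) = (0.0029297) / (0.020213) = 0.14494.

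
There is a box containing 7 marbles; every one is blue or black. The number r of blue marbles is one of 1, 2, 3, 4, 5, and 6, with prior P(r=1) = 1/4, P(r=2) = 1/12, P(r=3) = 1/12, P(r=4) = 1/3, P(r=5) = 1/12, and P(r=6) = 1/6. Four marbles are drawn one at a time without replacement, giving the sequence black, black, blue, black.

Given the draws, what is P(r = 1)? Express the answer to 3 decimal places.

0.556

Compute the likelihood of the observed sequence for each case: P(data | r = 1) = (6/7)(5/6)(1/5)(4/4) = 1/7; P(data | r = 2) = (5/7)(4/6)(2/5)(3/4) = 1/7; P(data | r = 3) = (4/7)(3/6)(3/5)(2/4) = 3/35; P(data | r = 4) = (3/7)(2/6)(4/5)(1/4) = 1/35; P(data | r = 5) = (2/7)(1/6)(5/5)(0/4) = 0; P(data | r = 6) = (1/7)(0/6) = 0.
Weighting by the prior gives 1/4 · 1/7 = 1/28, 1/12 · 1/7 = 1/84, 1/12 · 3/35 = 1/140, 1/3 · 1/35 = 1/105, 1/12 · 0 = 0, 1/6 · 0 = 0; these sum to 9/140.
Hence P(r = 1 | data) = (1/28) / (9/140) = 5/9.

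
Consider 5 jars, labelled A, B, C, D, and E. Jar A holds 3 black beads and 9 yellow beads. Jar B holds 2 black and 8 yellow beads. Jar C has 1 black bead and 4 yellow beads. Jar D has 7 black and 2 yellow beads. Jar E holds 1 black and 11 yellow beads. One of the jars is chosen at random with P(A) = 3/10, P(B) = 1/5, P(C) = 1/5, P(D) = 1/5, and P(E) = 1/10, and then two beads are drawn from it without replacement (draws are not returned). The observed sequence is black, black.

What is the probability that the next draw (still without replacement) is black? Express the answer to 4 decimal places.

The likelihood of the observed sequence under each hypothesis: P(data | jar A) = (3/12)(2/11) = 0.045455; P(data | jar B) = (2/10)(1/9) = 0.022222; P(data | jar C) = (1/5)(0/4) = 0; P(data | jar D) = (7/9)(6/8) = 0.58333; P(data | jar E) = (1/12)(0/11) = 0.
Multiplying each by its prior: 3/10 · 0.045455 = 0.013636, 1/5 · 0.022222 = 0.0044444, 1/5 · 0 = 0, 1/5 · 0.58333 = 0.11667, 1/10 · 0 = 0; summing to 0.13475.
Dividing through by the total gives posterior P(jar A | data) = 0.1012, P(jar B | data) = 0.032984, P(jar C | data) = 0, P(jar D | data) = 0.86582, P(jar E | data) = 0.
Averaging over the posterior, P(black next | data) = (1/10)(0.1012) + (0)(0.032984) + (5/7)(0.86582) = 0.62856.

0.6286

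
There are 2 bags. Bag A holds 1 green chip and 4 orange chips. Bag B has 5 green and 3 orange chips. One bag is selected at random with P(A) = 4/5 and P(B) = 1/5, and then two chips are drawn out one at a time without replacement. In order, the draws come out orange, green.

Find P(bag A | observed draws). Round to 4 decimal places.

0.7492

Under each hypothesis, the probability of the observed sequence is: P(data | bag A) = (4/5)(1/4) = 0.2; P(data | bag B) = (3/8)(5/7) = 0.26786.
Multiplying each by its prior: 4/5 · 0.2 = 0.16, 1/5 · 0.26786 = 0.053571; summing to 0.21357.
Therefore the posterior P(bag A | data) = (0.16) / (0.21357) = 0.74916.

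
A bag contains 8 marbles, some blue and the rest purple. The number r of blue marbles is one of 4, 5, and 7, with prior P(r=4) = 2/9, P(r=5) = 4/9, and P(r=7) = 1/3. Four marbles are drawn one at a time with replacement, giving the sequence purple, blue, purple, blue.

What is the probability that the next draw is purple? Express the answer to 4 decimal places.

Under each hypothesis, the probability of the observed sequence is: P(data | r = 4) = (4/8)(4/8)(4/8)(4/8) = 0.0625; P(data | r = 5) = (3/8)(5/8)(3/8)(5/8) = 0.054932; P(data | r = 7) = (1/8)(7/8)(1/8)(7/8) = 0.011963.
The prior-weighted likelihoods are 2/9 · 0.0625 = 0.013889, 4/9 · 0.054932 = 0.024414, 1/3 · 0.011963 = 0.0039876; these sum to 0.042291.
The posterior is then P(r = 4 | data) = 0.32842, P(r = 5 | data) = 0.57729, P(r = 7 | data) = 0.094291.
The predictive probability is P(purple next | data) = (1/2)(0.32842) + (3/8)(0.57729) + (1/8)(0.094291) = 0.39248.

0.3925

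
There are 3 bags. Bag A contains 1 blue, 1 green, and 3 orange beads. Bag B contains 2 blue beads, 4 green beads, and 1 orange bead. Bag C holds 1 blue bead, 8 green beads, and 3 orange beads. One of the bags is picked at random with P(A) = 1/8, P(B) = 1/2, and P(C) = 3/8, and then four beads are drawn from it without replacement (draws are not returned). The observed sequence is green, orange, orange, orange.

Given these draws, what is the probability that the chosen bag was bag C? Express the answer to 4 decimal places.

The likelihood of the observed sequence under each hypothesis: P(data | bag A) = (1/5)(3/4)(2/3)(1/2) = 0.05; P(data | bag B) = (4/7)(1/6)(0/5) = 0; P(data | bag C) = (8/12)(3/11)(2/10)(1/9) = 0.0040404.
The prior-weighted likelihoods are 1/8 · 0.05 = 0.00625, 1/2 · 0 = 0, 3/8 · 0.0040404 = 0.0015152; with total 0.0077652.
So P(bag C | data) = (0.0015152) / (0.0077652) = 0.19512.

0.1951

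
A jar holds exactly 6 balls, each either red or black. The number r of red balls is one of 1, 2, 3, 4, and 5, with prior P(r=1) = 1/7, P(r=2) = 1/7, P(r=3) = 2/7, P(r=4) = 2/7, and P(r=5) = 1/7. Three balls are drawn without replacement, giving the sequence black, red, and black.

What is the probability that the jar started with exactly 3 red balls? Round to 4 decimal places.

0.3750

The likelihood of the observed sequence under each hypothesis: P(data | r = 1) = (5/6)(1/5)(4/4) = 1/6; P(data | r = 2) = (4/6)(2/5)(3/4) = 1/5; P(data | r = 3) = (3/6)(3/5)(2/4) = 3/20; P(data | r = 4) = (2/6)(4/5)(1/4) = 1/15; P(data | r = 5) = (1/6)(5/5)(0/4) = 0.
Multiplying each by its prior: 1/7 · 1/6 = 1/42, 1/7 · 1/5 = 1/35, 2/7 · 3/20 = 3/70, 2/7 · 1/15 = 2/105, 1/7 · 0 = 0; these sum to 4/35.
By Bayes' rule, P(r = 3 | data) = (3/70) / (4/35) = 3/8.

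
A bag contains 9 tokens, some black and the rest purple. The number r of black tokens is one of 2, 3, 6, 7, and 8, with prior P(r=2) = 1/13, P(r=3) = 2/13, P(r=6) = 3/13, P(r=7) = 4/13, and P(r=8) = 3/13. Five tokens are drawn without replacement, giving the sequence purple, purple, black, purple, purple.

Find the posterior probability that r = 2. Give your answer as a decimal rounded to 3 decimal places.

0.438

For each hypothesis, P(data | H) works out to: P(data | r = 2) = (7/9)(6/8)(2/7)(5/6)(4/5) = 1/9; P(data | r = 3) = (6/9)(5/8)(3/7)(4/6)(3/5) = 1/14; P(data | r = 6) = (3/9)(2/8)(6/7)(1/6)(0/5) = 0; P(data | r = 7) = (2/9)(1/8)(7/7)(0/6) = 0; P(data | r = 8) = (1/9)(0/8) = 0.
Multiplying each by its prior: 1/13 · 1/9 = 1/117, 2/13 · 1/14 = 1/91, 3/13 · 0 = 0, 4/13 · 0 = 0, 3/13 · 0 = 0; with total 16/819.
Therefore the posterior P(r = 2 | data) = (1/117) / (16/819) = 7/16.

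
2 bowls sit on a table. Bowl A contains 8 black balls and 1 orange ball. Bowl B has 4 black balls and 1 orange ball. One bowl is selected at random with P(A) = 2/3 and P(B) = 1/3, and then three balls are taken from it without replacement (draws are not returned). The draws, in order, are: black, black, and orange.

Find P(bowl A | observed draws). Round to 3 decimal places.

0.526

Compute the likelihood of the observed sequence for each case: P(data | bowl A) = (8/9)(7/8)(1/7) = 1/9; P(data | bowl B) = (4/5)(3/4)(1/3) = 1/5.
Weighting by the prior gives 2/3 · 1/9 = 2/27, 1/3 · 1/5 = 1/15; these sum to 19/135.
So P(bowl A | data) = (2/27) / (19/135) = 10/19.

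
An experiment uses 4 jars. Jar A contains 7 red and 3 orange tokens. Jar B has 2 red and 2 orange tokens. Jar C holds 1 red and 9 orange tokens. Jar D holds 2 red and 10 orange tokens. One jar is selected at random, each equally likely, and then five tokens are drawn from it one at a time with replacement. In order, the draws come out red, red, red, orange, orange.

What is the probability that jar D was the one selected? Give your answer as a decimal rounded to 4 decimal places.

For each hypothesis, P(data | H) works out to: P(data | jar A) = (7/10)(7/10)(7/10)(3/10)(3/10) = 0.03087; P(data | jar B) = (2/4)(2/4)(2/4)(2/4)(2/4) = 0.03125; P(data | jar C) = (1/10)(1/10)(1/10)(9/10)(9/10) = 0.00081; P(data | jar D) = (2/12)(2/12)(2/12)(10/12)(10/12) = 0.003215.
The prior-weighted likelihoods are 1/4 · 0.03087 = 0.0077175, 1/4 · 0.03125 = 0.0078125, 1/4 · 0.00081 = 0.0002025, 1/4 · 0.003215 = 0.00080376; with total 0.016536.
Therefore the posterior P(jar D | data) = (0.00080376) / (0.016536) = 0.048606.

0.0486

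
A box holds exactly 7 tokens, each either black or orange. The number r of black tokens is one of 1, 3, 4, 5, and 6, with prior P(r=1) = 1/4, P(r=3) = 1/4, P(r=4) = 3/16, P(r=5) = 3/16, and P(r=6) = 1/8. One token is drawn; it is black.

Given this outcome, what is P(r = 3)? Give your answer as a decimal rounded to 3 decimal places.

0.218

Compute the likelihood of this draw for each case: P(data | r = 1) = (1/7) = 1/7; P(data | r = 3) = (3/7) = 3/7; P(data | r = 4) = (4/7) = 4/7; P(data | r = 5) = (5/7) = 5/7; P(data | r = 6) = (6/7) = 6/7.
Multiplying each by its prior: 1/4 · 1/7 = 1/28, 1/4 · 3/7 = 3/28, 3/16 · 4/7 = 3/28, 3/16 · 5/7 = 15/112, 1/8 · 6/7 = 3/28; summing to 55/112.
Hence P(r = 3 | data) = (3/28) / (55/112) = 12/55.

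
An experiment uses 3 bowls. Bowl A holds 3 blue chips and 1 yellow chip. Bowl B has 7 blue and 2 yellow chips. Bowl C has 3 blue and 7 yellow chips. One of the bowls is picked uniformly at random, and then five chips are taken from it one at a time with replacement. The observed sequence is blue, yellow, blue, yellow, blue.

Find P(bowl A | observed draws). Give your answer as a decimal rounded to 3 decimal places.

0.420

Compute the likelihood of the observed sequence for each case: P(data | bowl A) = (3/4)(1/4)(3/4)(1/4)(3/4) = 0.026367; P(data | bowl B) = (7/9)(2/9)(7/9)(2/9)(7/9) = 0.023235; P(data | bowl C) = (3/10)(7/10)(3/10)(7/10)(3/10) = 0.01323.
The prior-weighted likelihoods are 1/3 · 0.026367 = 0.0087891, 1/3 · 0.023235 = 0.007745, 1/3 · 0.01323 = 0.00441; summing to 0.020944.
By Bayes' rule, P(bowl A | data) = (0.0087891) / (0.020944) = 0.41964.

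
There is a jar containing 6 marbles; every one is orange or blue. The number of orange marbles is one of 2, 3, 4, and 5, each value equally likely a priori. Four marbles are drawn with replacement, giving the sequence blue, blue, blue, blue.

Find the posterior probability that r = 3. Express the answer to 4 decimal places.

0.2288

Compute the likelihood of the observed sequence for each case: P(data | r = 2) = (4/6)(4/6)(4/6)(4/6) = 0.19753; P(data | r = 3) = (3/6)(3/6)(3/6)(3/6) = 0.0625; P(data | r = 4) = (2/6)(2/6)(2/6)(2/6) = 0.012346; P(data | r = 5) = (1/6)(1/6)(1/6)(1/6) = 0.0007716.
The prior-weighted likelihoods are 1/4 · 0.19753 = 0.049383, 1/4 · 0.0625 = 0.015625, 1/4 · 0.012346 = 0.0030864, 1/4 · 0.0007716 = 0.0001929; with total 0.068287.
So P(r = 3 | data) = (0.015625) / (0.068287) = 0.22881.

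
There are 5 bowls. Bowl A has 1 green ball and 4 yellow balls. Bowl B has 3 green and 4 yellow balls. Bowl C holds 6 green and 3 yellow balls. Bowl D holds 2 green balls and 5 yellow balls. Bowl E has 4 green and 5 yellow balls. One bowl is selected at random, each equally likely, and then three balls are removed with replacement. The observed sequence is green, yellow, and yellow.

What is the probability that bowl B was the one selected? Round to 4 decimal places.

Compute the likelihood of the observed sequence for each case: P(data | bowl A) = (1/5)(4/5)(4/5) = 0.128; P(data | bowl B) = (3/7)(4/7)(4/7) = 0.13994; P(data | bowl C) = (6/9)(3/9)(3/9) = 0.074074; P(data | bowl D) = (2/7)(5/7)(5/7) = 0.14577; P(data | bowl E) = (4/9)(5/9)(5/9) = 0.13717.
Weighting by the prior gives 1/5 · 0.128 = 0.0256, 1/5 · 0.13994 = 0.027988, 1/5 · 0.074074 = 0.014815, 1/5 · 0.14577 = 0.029155, 1/5 · 0.13717 = 0.027435; with total 0.12499.
Hence P(bowl B | data) = (0.027988) / (0.12499) = 0.22392.

0.2239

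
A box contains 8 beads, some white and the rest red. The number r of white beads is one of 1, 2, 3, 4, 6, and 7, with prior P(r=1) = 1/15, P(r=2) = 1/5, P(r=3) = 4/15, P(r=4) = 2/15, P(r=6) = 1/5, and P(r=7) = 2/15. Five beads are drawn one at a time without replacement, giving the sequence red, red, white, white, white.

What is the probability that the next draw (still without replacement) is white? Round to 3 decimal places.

For each hypothesis, P(data | H) works out to: P(data | r = 1) = (7/8)(6/7)(1/6)(0/5) = 0; P(data | r = 2) = (6/8)(5/7)(2/6)(1/5)(0/4) = 0; P(data | r = 3) = (5/8)(4/7)(3/6)(2/5)(1/4) = 0.017857; P(data | r = 4) = (4/8)(3/7)(4/6)(3/5)(2/4) = 0.042857; P(data | r = 6) = (2/8)(1/7)(6/6)(5/5)(4/4) = 0.035714; P(data | r = 7) = (1/8)(0/7) = 0.
The prior-weighted likelihoods are 1/15 · 0 = 0, 1/5 · 0 = 0, 4/15 · 0.017857 = 0.0047619, 2/15 · 0.042857 = 0.0057143, 1/5 · 0.035714 = 0.0071429, 2/15 · 0 = 0; these sum to 0.017619.
The posterior is then P(r = 1 | data) = 0, P(r = 2 | data) = 0, P(r = 3 | data) = 0.27027, P(r = 4 | data) = 0.32432, P(r = 6 | data) = 0.40541, P(r = 7 | data) = 0.
The predictive probability is P(white next | data) = (0)(0.27027) + (1/3)(0.32432) + (1)(0.40541) = 0.51351.

0.514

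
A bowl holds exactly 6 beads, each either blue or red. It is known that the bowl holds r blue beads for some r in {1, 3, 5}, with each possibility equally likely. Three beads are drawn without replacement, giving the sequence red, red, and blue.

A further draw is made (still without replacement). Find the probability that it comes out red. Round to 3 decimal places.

0.684

For each hypothesis, P(data | H) works out to: P(data | r = 1) = (5/6)(4/5)(1/4) = 1/6; P(data | r = 3) = (3/6)(2/5)(3/4) = 3/20; P(data | r = 5) = (1/6)(0/5) = 0.
Weighting by the prior gives 1/3 · 1/6 = 1/18, 1/3 · 3/20 = 1/20, 1/3 · 0 = 0; summing to 19/180.
Dividing through by the total gives posterior P(r = 1 | data) = 10/19, P(r = 3 | data) = 9/19, P(r = 5 | data) = 0.
So P(red next | data) = Σ P(red next | H) P(H | data) = (1)(10/19) + (1/3)(9/19) = 13/19.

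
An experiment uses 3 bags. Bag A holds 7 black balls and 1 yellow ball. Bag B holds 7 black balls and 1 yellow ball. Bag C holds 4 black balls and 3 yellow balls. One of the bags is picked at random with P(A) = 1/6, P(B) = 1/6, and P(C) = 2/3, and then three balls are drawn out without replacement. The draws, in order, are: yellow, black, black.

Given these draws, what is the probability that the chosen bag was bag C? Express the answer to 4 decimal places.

0.7328

Under each hypothesis, the probability of the observed sequence is: P(data | bag A) = (1/8)(7/7)(6/6) = 1/8; P(data | bag B) = (1/8)(7/7)(6/6) = 1/8; P(data | bag C) = (3/7)(4/6)(3/5) = 6/35.
The prior-weighted likelihoods are 1/6 · 1/8 = 1/48, 1/6 · 1/8 = 1/48, 2/3 · 6/35 = 4/35; summing to 131/840.
So P(bag C | data) = (4/35) / (131/840) = 96/131.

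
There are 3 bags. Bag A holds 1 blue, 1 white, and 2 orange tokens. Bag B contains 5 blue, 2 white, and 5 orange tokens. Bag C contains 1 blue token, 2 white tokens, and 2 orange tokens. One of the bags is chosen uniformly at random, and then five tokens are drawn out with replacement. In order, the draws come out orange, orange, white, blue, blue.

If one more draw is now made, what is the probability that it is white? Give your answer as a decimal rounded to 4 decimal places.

0.2470

Compute the likelihood of the observed sequence for each case: P(data | bag A) = (2/4)(2/4)(1/4)(1/4)(1/4) = 0.0039062; P(data | bag B) = (5/12)(5/12)(2/12)(5/12)(5/12) = 0.0050235; P(data | bag C) = (2/5)(2/5)(2/5)(1/5)(1/5) = 0.00256.
The prior-weighted likelihoods are 1/3 · 0.0039062 = 0.0013021, 1/3 · 0.0050235 = 0.0016745, 1/3 · 0.00256 = 0.00085333; summing to 0.0038299.
The posterior is then P(bag A | data) = 0.33998, P(bag B | data) = 0.43721, P(bag C | data) = 0.22281.
The predictive probability is P(white next | data) = (1/4)(0.33998) + (1/6)(0.43721) + (2/5)(0.22281) = 0.24699.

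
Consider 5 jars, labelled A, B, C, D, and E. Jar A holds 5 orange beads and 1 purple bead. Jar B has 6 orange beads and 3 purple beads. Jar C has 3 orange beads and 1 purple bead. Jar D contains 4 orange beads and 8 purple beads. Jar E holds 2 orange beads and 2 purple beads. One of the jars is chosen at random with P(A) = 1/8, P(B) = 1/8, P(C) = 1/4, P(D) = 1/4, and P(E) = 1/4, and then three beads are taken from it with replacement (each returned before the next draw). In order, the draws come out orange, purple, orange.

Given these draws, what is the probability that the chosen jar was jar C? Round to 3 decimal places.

0.298

Under each hypothesis, the probability of the observed sequence is: P(data | jar A) = (5/6)(1/6)(5/6) = 0.11574; P(data | jar B) = (6/9)(3/9)(6/9) = 0.14815; P(data | jar C) = (3/4)(1/4)(3/4) = 0.14062; P(data | jar D) = (4/12)(8/12)(4/12) = 0.074074; P(data | jar E) = (2/4)(2/4)(2/4) = 0.125.
The prior-weighted likelihoods are 1/8 · 0.11574 = 0.014468, 1/8 · 0.14815 = 0.018519, 1/4 · 0.14062 = 0.035156, 1/4 · 0.074074 = 0.018519, 1/4 · 0.125 = 0.03125; with total 0.11791.
Therefore the posterior P(jar C | data) = (0.035156) / (0.11791) = 0.29816.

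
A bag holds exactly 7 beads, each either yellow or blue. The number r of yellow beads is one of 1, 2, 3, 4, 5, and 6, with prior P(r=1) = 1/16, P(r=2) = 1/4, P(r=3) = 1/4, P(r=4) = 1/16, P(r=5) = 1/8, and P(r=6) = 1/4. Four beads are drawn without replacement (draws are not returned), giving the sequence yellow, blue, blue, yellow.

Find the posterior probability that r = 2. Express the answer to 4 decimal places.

0.2667

The likelihood of the observed sequence under each hypothesis: P(data | r = 1) = (1/7)(6/6)(5/5)(0/4) = 0; P(data | r = 2) = (2/7)(5/6)(4/5)(1/4) = 1/21; P(data | r = 3) = (3/7)(4/6)(3/5)(2/4) = 3/35; P(data | r = 4) = (4/7)(3/6)(2/5)(3/4) = 3/35; P(data | r = 5) = (5/7)(2/6)(1/5)(4/4) = 1/21; P(data | r = 6) = (6/7)(1/6)(0/5) = 0.
The prior-weighted likelihoods are 1/16 · 0 = 0, 1/4 · 1/21 = 1/84, 1/4 · 3/35 = 3/140, 1/16 · 3/35 = 3/560, 1/8 · 1/21 = 1/168, 1/4 · 0 = 0; with total 5/112.
So P(r = 2 | data) = (1/84) / (5/112) = 4/15.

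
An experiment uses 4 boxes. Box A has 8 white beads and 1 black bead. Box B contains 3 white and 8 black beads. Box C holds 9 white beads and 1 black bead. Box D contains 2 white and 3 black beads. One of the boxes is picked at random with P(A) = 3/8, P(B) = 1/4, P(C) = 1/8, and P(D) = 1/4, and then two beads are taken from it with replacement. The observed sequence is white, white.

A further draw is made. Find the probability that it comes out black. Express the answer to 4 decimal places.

0.1766

Compute the likelihood of the observed sequence for each case: P(data | box A) = (8/9)(8/9) = 0.79012; P(data | box B) = (3/11)(3/11) = 0.07438; P(data | box C) = (9/10)(9/10) = 0.81; P(data | box D) = (2/5)(2/5) = 0.16.
The prior-weighted likelihoods are 3/8 · 0.79012 = 0.2963, 1/4 · 0.07438 = 0.018595, 1/8 · 0.81 = 0.10125, 1/4 · 0.16 = 0.04; these sum to 0.45614.
The posterior is then P(box A | data) = 0.64957, P(box B | data) = 0.040766, P(box C | data) = 0.22197, P(box D | data) = 0.087692.
Averaging over the posterior, P(black next | data) = (1/9)(0.64957) + (8/11)(0.040766) + (1/10)(0.22197) + (3/5)(0.087692) = 0.17663.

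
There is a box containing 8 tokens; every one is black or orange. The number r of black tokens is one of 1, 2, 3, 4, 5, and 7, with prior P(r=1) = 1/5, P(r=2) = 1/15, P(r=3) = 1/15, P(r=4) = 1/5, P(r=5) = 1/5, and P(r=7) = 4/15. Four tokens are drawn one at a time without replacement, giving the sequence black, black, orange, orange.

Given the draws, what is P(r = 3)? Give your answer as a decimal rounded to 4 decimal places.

Compute the likelihood of the observed sequence for each case: P(data | r = 1) = (1/8)(0/7) = 0; P(data | r = 2) = (2/8)(1/7)(6/6)(5/5) = 1/28; P(data | r = 3) = (3/8)(2/7)(5/6)(4/5) = 1/14; P(data | r = 4) = (4/8)(3/7)(4/6)(3/5) = 3/35; P(data | r = 5) = (5/8)(4/7)(3/6)(2/5) = 1/14; P(data | r = 7) = (7/8)(6/7)(1/6)(0/5) = 0.
The prior-weighted likelihoods are 1/5 · 0 = 0, 1/15 · 1/28 = 1/420, 1/15 · 1/14 = 1/210, 1/5 · 3/35 = 3/175, 1/5 · 1/14 = 1/70, 4/15 · 0 = 0; these sum to 27/700.
Therefore the posterior P(r = 3 | data) = (1/210) / (27/700) = 10/81.

0.1235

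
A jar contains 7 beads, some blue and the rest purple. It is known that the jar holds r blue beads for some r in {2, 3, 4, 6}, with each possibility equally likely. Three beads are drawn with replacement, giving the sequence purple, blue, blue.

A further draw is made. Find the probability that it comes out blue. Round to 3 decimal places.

0.567

Compute the likelihood of the observed sequence for each case: P(data | r = 2) = (5/7)(2/7)(2/7) = 20/343; P(data | r = 3) = (4/7)(3/7)(3/7) = 36/343; P(data | r = 4) = (3/7)(4/7)(4/7) = 48/343; P(data | r = 6) = (1/7)(6/7)(6/7) = 36/343.
Multiplying each by its prior: 1/4 · 20/343 = 5/343, 1/4 · 36/343 = 9/343, 1/4 · 48/343 = 12/343, 1/4 · 36/343 = 9/343; with total 5/49.
Normalising, the posterior is P(r = 2 | data) = 1/7, P(r = 3 | data) = 9/35, P(r = 4 | data) = 12/35, P(r = 6 | data) = 9/35.
The predictive probability is P(blue next | data) = (2/7)(1/7) + (3/7)(9/35) + (4/7)(12/35) + (6/7)(9/35) = 139/245.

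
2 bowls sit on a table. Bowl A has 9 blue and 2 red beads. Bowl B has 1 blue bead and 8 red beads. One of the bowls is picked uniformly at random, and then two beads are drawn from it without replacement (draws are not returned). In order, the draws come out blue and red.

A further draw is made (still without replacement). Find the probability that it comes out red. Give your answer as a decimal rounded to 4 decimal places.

Compute the likelihood of the observed sequence for each case: P(data | bowl A) = (9/11)(2/10) = 9/55; P(data | bowl B) = (1/9)(8/8) = 1/9.
The prior-weighted likelihoods are 1/2 · 9/55 = 9/110, 1/2 · 1/9 = 1/18; these sum to 68/495.
Dividing through by the total gives posterior P(bowl A | data) = 81/136, P(bowl B | data) = 55/136.
The predictive probability is P(red next | data) = (1/9)(81/136) + (1)(55/136) = 8/17.

0.4706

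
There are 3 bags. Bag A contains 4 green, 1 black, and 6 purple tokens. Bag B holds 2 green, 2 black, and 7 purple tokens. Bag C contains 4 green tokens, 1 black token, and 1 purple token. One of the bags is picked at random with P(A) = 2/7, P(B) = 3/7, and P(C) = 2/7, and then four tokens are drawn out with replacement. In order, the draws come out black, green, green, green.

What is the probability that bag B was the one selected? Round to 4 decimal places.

0.0296

The likelihood of the observed sequence under each hypothesis: P(data | bag A) = (1/11)(4/11)(4/11)(4/11) = 0.0043713; P(data | bag B) = (2/11)(2/11)(2/11)(2/11) = 0.0010928; P(data | bag C) = (1/6)(4/6)(4/6)(4/6) = 0.049383.
Weighting by the prior gives 2/7 · 0.0043713 = 0.0012489, 3/7 · 0.0010928 = 0.00046835, 2/7 · 0.049383 = 0.014109; summing to 0.015827.
Hence P(bag B | data) = (0.00046835) / (0.015827) = 0.029593.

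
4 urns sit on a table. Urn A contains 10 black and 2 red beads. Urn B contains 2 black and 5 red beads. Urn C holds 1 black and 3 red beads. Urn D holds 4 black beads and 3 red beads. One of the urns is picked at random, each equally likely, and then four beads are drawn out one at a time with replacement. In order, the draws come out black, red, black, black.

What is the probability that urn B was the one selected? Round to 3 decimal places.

Under each hypothesis, the probability of the observed sequence is: P(data | urn A) = (10/12)(2/12)(10/12)(10/12) = 0.096451; P(data | urn B) = (2/7)(5/7)(2/7)(2/7) = 0.01666; P(data | urn C) = (1/4)(3/4)(1/4)(1/4) = 0.011719; P(data | urn D) = (4/7)(3/7)(4/7)(4/7) = 0.079967.
Weighting by the prior gives 1/4 · 0.096451 = 0.024113, 1/4 · 0.01666 = 0.0041649, 1/4 · 0.011719 = 0.0029297, 1/4 · 0.079967 = 0.019992; summing to 0.051199.
Therefore the posterior P(urn B | data) = (0.0041649) / (0.051199) = 0.081348.

0.081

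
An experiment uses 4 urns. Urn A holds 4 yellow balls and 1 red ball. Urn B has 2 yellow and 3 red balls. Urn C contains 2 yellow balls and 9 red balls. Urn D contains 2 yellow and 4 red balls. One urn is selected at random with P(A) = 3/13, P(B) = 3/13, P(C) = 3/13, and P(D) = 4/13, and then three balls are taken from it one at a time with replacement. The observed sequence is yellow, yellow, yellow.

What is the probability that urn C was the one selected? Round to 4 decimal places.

Compute the likelihood of the observed sequence for each case: P(data | urn A) = (4/5)(4/5)(4/5) = 0.512; P(data | urn B) = (2/5)(2/5)(2/5) = 0.064; P(data | urn C) = (2/11)(2/11)(2/11) = 0.0060105; P(data | urn D) = (2/6)(2/6)(2/6) = 0.037037.
The prior-weighted likelihoods are 3/13 · 0.512 = 0.11815, 3/13 · 0.064 = 0.014769, 3/13 · 0.0060105 = 0.001387, 4/13 · 0.037037 = 0.011396; summing to 0.14571.
Hence P(urn C | data) = (0.001387) / (0.14571) = 0.0095195.

0.0095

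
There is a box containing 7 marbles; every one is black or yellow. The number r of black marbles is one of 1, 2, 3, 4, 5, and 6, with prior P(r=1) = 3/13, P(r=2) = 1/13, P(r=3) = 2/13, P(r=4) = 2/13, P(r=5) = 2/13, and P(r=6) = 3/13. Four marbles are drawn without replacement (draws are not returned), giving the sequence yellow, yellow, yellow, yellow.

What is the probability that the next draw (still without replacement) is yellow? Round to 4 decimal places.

The likelihood of the observed sequence under each hypothesis: P(data | r = 1) = (6/7)(5/6)(4/5)(3/4) = 3/7; P(data | r = 2) = (5/7)(4/6)(3/5)(2/4) = 1/7; P(data | r = 3) = (4/7)(3/6)(2/5)(1/4) = 1/35; P(data | r = 4) = (3/7)(2/6)(1/5)(0/4) = 0; P(data | r = 5) = (2/7)(1/6)(0/5) = 0; P(data | r = 6) = (1/7)(0/6) = 0.
The prior-weighted likelihoods are 3/13 · 3/7 = 9/91, 1/13 · 1/7 = 1/91, 2/13 · 1/35 = 2/455, 2/13 · 0 = 0, 2/13 · 0 = 0, 3/13 · 0 = 0; these sum to 4/35.
Normalising, the posterior is P(r = 1 | data) = 45/52, P(r = 2 | data) = 5/52, P(r = 3 | data) = 1/26, P(r = 4 | data) = 0, P(r = 5 | data) = 0, P(r = 6 | data) = 0.
The predictive probability is P(yellow next | data) = (2/3)(45/52) + (1/3)(5/52) + (0)(1/26) = 95/156.

0.6090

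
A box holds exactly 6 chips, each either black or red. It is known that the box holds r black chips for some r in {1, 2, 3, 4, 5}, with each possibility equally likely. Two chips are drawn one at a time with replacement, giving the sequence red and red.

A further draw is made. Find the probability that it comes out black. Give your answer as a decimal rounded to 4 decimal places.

0.3182

For each hypothesis, P(data | H) works out to: P(data | r = 1) = (5/6)(5/6) = 25/36; P(data | r = 2) = (4/6)(4/6) = 4/9; P(data | r = 3) = (3/6)(3/6) = 1/4; P(data | r = 4) = (2/6)(2/6) = 1/9; P(data | r = 5) = (1/6)(1/6) = 1/36.
Weighting by the prior gives 1/5 · 25/36 = 5/36, 1/5 · 4/9 = 4/45, 1/5 · 1/4 = 1/20, 1/5 · 1/9 = 1/45, 1/5 · 1/36 = 1/180; with total 11/36.
Normalising, the posterior is P(r = 1 | data) = 5/11, P(r = 2 | data) = 16/55, P(r = 3 | data) = 9/55, P(r = 4 | data) = 4/55, P(r = 5 | data) = 1/55.
Averaging over the posterior, P(black next | data) = (1/6)(5/11) + (1/3)(16/55) + (1/2)(9/55) + (2/3)(4/55) + (5/6)(1/55) = 7/22.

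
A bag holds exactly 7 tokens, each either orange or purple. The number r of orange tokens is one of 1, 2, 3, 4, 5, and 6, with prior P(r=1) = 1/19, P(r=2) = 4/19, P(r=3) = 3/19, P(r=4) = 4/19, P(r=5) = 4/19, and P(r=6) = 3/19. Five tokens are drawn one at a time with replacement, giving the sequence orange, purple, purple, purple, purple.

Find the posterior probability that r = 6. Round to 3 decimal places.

0.002

The likelihood of the observed sequence under each hypothesis: P(data | r = 1) = (1/7)(6/7)(6/7)(6/7)(6/7) = 0.077111; P(data | r = 2) = (2/7)(5/7)(5/7)(5/7)(5/7) = 0.074374; P(data | r = 3) = (3/7)(4/7)(4/7)(4/7)(4/7) = 0.045695; P(data | r = 4) = (4/7)(3/7)(3/7)(3/7)(3/7) = 0.019278; P(data | r = 5) = (5/7)(2/7)(2/7)(2/7)(2/7) = 0.0047599; P(data | r = 6) = (6/7)(1/7)(1/7)(1/7)(1/7) = 0.00035699.
The prior-weighted likelihoods are 1/19 · 0.077111 = 0.0040585, 4/19 · 0.074374 = 0.015658, 3/19 · 0.045695 = 0.007215, 4/19 · 0.019278 = 0.0040585, 4/19 · 0.0047599 = 0.0010021, 3/19 · 0.00035699 = 5.6367e-05; these sum to 0.032048.
By Bayes' rule, P(r = 6 | data) = (5.6367e-05) / (0.032048) = 0.0017588.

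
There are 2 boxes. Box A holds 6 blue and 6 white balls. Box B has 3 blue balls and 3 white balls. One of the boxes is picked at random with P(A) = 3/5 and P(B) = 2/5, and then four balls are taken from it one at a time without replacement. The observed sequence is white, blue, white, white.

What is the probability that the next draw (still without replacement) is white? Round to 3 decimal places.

Compute the likelihood of the observed sequence for each case: P(data | box A) = (6/12)(6/11)(5/10)(4/9) = 2/33; P(data | box B) = (3/6)(3/5)(2/4)(1/3) = 1/20.
The prior-weighted likelihoods are 3/5 · 2/33 = 2/55, 2/5 · 1/20 = 1/50; summing to 31/550.
Dividing through by the total gives posterior P(box A | data) = 20/31, P(box B | data) = 11/31.
Averaging over the posterior, P(white next | data) = (3/8)(20/31) + (0)(11/31) = 15/62.

0.242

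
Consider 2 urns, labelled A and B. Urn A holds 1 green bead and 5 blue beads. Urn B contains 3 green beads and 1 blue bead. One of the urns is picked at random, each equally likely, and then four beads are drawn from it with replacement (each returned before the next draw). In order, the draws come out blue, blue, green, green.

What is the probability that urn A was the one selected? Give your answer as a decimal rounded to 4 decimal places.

Under each hypothesis, the probability of the observed sequence is: P(data | urn A) = (5/6)(5/6)(1/6)(1/6) = 0.01929; P(data | urn B) = (1/4)(1/4)(3/4)(3/4) = 0.035156.
The prior-weighted likelihoods are 1/2 · 0.01929 = 0.0096451, 1/2 · 0.035156 = 0.017578; these sum to 0.027223.
By Bayes' rule, P(urn A | data) = (0.0096451) / (0.027223) = 0.3543.

0.3543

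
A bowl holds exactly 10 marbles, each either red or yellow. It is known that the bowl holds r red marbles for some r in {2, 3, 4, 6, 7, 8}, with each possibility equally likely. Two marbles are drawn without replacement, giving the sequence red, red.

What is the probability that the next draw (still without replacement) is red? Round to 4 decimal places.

0.5878

Under each hypothesis, the probability of the observed sequence is: P(data | r = 2) = (2/10)(1/9) = 1/45; P(data | r = 3) = (3/10)(2/9) = 1/15; P(data | r = 4) = (4/10)(3/9) = 2/15; P(data | r = 6) = (6/10)(5/9) = 1/3; P(data | r = 7) = (7/10)(6/9) = 7/15; P(data | r = 8) = (8/10)(7/9) = 28/45.
Multiplying each by its prior: 1/6 · 1/45 = 1/270, 1/6 · 1/15 = 1/90, 1/6 · 2/15 = 1/45, 1/6 · 1/3 = 1/18, 1/6 · 7/15 = 7/90, 1/6 · 28/45 = 14/135; these sum to 37/135.
Dividing through by the total gives posterior P(r = 2 | data) = 1/74, P(r = 3 | data) = 3/74, P(r = 4 | data) = 3/37, P(r = 6 | data) = 15/74, P(r = 7 | data) = 21/74, P(r = 8 | data) = 14/37.
Averaging over the posterior, P(red next | data) = (0)(1/74) + (1/8)(3/74) + (1/4)(3/37) + (1/2)(15/74) + (5/8)(21/74) + (3/4)(14/37) = 87/148.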